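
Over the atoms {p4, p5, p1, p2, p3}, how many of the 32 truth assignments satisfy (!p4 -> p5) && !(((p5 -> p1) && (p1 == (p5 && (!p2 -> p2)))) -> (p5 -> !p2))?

Initial set: {((!p4 -> p5) && !(((p5 -> p1) && (p1 == (p5 && (!p2 -> p2)))) -> (p5 -> !p2)))}.
((!p4 -> p5) && !(((p5 -> p1) && (p1 == (p5 && (!p2 -> p2)))) -> (p5 -> !p2))): α-rule — add (!p4 -> p5), !(((p5 -> p1) && (p1 == (p5 && (!p2 -> p2)))) -> (p5 -> !p2)).
!(((p5 -> p1) && (p1 == (p5 && (!p2 -> p2)))) -> (p5 -> !p2)): α-rule — add ((p5 -> p1) && (p1 == (p5 && (!p2 -> p2)))), !(p5 -> !p2).
((p5 -> p1) && (p1 == (p5 && (!p2 -> p2)))): α-rule — add (p5 -> p1), (p1 == (p5 && (!p2 -> p2))).
!(p5 -> !p2): α-rule — add p5, !!p2.
(!p4 -> p5): β-rule — branch into !!p4  //  p5.
  branch 1 (add !!p4):
    (p5 -> p1): β-rule — branch into !p5  //  p1.
      branch 1.1 (add !p5):
        × closes — contains both p5 and !p5.
      branch 1.2 (add p1):
        (p1 == (p5 && (!p2 -> p2))): β-rule — branch into p1, (p5 && (!p2 -> p2))  //  !p1, !(p5 && (!p2 -> p2)).
          branch 1.2.1 (add p1, (p5 && (!p2 -> p2))):
            (p5 && (!p2 -> p2)): α-rule — add p5, (!p2 -> p2).
            (!p2 -> p2): β-rule — branch into !!p2  //  p2.
              branch 1.2.1.1 (add !!p2):
                ○ open, literals {p1=true, p2=true, p4=true, p5=true}.
              branch 1.2.1.2 (add p2):
                ○ open, literals {p1=true, p2=true, p4=true, p5=true}.
          branch 1.2.2 (add !p1, !(p5 && (!p2 -> p2))):
            × closes — contains both p1 and !p1.
  branch 2 (add p5):
    (p5 -> p1): β-rule — branch into !p5  //  p1.
      branch 2.1 (add !p5):
        × closes — contains both p5 and !p5.
      branch 2.2 (add p1):
        (p1 == (p5 && (!p2 -> p2))): β-rule — branch into p1, (p5 && (!p2 -> p2))  //  !p1, !(p5 && (!p2 -> p2)).
          branch 2.2.1 (add p1, (p5 && (!p2 -> p2))):
            (p5 && (!p2 -> p2)): α-rule — add p5, (!p2 -> p2).
            (!p2 -> p2): β-rule — branch into !!p2  //  p2.
              branch 2.2.1.1 (add !!p2):
                ○ open, literals {p1=true, p2=true, p5=true}.
              branch 2.2.1.2 (add p2):
                ○ open, literals {p1=true, p2=true, p5=true}.
          branch 2.2.2 (add !p1, !(p5 && (!p2 -> p2))):
            × closes — contains both p1 and !p1.
4 branches closed, 4 open.
Each open branch fixes some atoms; the unmentioned ones are free. Counting distinct full assignments: branch {p1=true, p2=true, p4=true, p5=true} (p3) contributes 2 new; branch {p1=true, p2=true, p4=true, p5=true} (p3) contributes 0 new; branch {p1=true, p2=true, p5=true} (p4, p3) contributes 2 new; branch {p1=true, p2=true, p5=true} (p4, p3) contributes 0 new. Total: 4.

4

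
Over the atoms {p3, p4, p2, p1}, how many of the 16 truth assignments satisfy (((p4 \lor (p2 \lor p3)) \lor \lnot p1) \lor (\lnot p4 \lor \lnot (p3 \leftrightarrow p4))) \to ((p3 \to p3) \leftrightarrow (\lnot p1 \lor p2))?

Initial set: {((((p4 \lor (p2 \lor p3)) \lor \lnot p1) \lor (\lnot p4 \lor \lnot (p3 \leftrightarrow p4))) \to ((p3 \to p3) \leftrightarrow (\lnot p1 \lor p2)))}.
((((p4 \lor (p2 \lor p3)) \lor \lnot p1) \lor (\lnot p4 \lor \lnot (p3 \leftrightarrow p4))) \to ((p3 \to p3) \leftrightarrow (\lnot p1 \lor p2))): β-rule — branch into \lnot (((p4 \lor (p2 \lor p3)) \lor \lnot p1) \lor (\lnot p4 \lor \lnot (p3 \leftrightarrow p4)))  //  ((p3 \to p3) \leftrightarrow (\lnot p1 \lor p2)).
  branch 1 (add \lnot (((p4 \lor (p2 \lor p3)) \lor \lnot p1) \lor (\lnot p4 \lor \lnot (p3 \leftrightarrow p4)))):
    \lnot (((p4 \lor (p2 \lor p3)) \lor \lnot p1) \lor (\lnot p4 \lor \lnot (p3 \leftrightarrow p4))): α-rule — add \lnot ((p4 \lor (p2 \lor p3)) \lor \lnot p1), \lnot (\lnot p4 \lor \lnot (p3 \leftrightarrow p4)).
    \lnot ((p4 \lor (p2 \lor p3)) \lor \lnot p1): α-rule — add \lnot (p4 \lor (p2 \lor p3)), \lnot \lnot p1.
    \lnot (\lnot p4 \lor \lnot (p3 \leftrightarrow p4)): α-rule — add \lnot \lnot p4, \lnot \lnot (p3 \leftrightarrow p4).
    \lnot (p4 \lor (p2 \lor p3)): α-rule — add \lnot p4, \lnot (p2 \lor p3).
    × closes — contains both p4 and \lnot p4.
  branch 2 (add ((p3 \to p3) \leftrightarrow (\lnot p1 \lor p2))):
    ((p3 \to p3) \leftrightarrow (\lnot p1 \lor p2)): β-rule — branch into (p3 \to p3), (\lnot p1 \lor p2)  //  \lnot (p3 \to p3), \lnot (\lnot p1 \lor p2).
      branch 2.1 (add (p3 \to p3), (\lnot p1 \lor p2)):
        (p3 \to p3): β-rule — branch into \lnot p3  //  p3.
          branch 2.1.1 (add \lnot p3):
            (\lnot p1 \lor p2): β-rule — branch into \lnot p1  //  p2.
              branch 2.1.1.1 (add \lnot p1):
                ○ open, literals {p1=F, p3=F}.
              branch 2.1.1.2 (add p2):
                ○ open, literals {p2=T, p3=F}.
          branch 2.1.2 (add p3):
            (\lnot p1 \lor p2): β-rule — branch into \lnot p1  //  p2.
              branch 2.1.2.1 (add \lnot p1):
                ○ open, literals {p1=F, p3=T}.
              branch 2.1.2.2 (add p2):
                ○ open, literals {p2=T, p3=T}.
      branch 2.2 (add \lnot (p3 \to p3), \lnot (\lnot p1 \lor p2)):
        \lnot (p3 \to p3): α-rule — add p3, \lnot p3.
        × closes — contains both p3 and \lnot p3.
2 branches closed, 4 open.
Each open branch fixes some atoms; the unmentioned ones are free. Counting distinct full assignments: branch {p1=F, p3=F} (p4, p2) contributes 4 new; branch {p2=T, p3=F} (p4, p1) contributes 2 new; branch {p1=F, p3=T} (p4, p2) contributes 4 new; branch {p2=T, p3=T} (p4, p1) contributes 2 new. Total: 12.

12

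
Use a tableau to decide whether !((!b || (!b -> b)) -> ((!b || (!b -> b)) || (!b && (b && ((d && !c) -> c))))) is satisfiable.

Unsatisfiable

Initial set: {!((!b || (!b -> b)) -> ((!b || (!b -> b)) || (!b && (b && ((d && !c) -> c)))))}.
!((!b || (!b -> b)) -> ((!b || (!b -> b)) || (!b && (b && ((d && !c) -> c))))): α-rule — add (!b || (!b -> b)), !((!b || (!b -> b)) || (!b && (b && ((d && !c) -> c)))).
!((!b || (!b -> b)) || (!b && (b && ((d && !c) -> c)))): α-rule — add !(!b || (!b -> b)), !(!b && (b && ((d && !c) -> c))).
!(!b || (!b -> b)): α-rule — add !!b, !(!b -> b).
!(!b -> b): α-rule — add !b, !b.
× closes — contains both b and !b.
All 1 branch closes.
Every branch closed; the formula is unsatisfiable.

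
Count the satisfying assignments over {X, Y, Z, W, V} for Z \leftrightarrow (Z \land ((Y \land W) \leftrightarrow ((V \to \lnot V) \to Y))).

24

Initial set: {(Z \leftrightarrow (Z \land ((Y \land W) \leftrightarrow ((V \to \lnot V) \to Y))))}.
(Z \leftrightarrow (Z \land ((Y \land W) \leftrightarrow ((V \to \lnot V) \to Y)))): β-rule — branch into Z, (Z \land ((Y \land W) \leftrightarrow ((V \to \lnot V) \to Y)))  //  \lnot Z, \lnot (Z \land ((Y \land W) \leftrightarrow ((V \to \lnot V) \to Y))).
  branch 1 (add Z, (Z \land ((Y \land W) \leftrightarrow ((V \to \lnot V) \to Y)))):
    (Z \land ((Y \land W) \leftrightarrow ((V \to \lnot V) \to Y))): α-rule — add Z, ((Y \land W) \leftrightarrow ((V \to \lnot V) \to Y)).
    ((Y \land W) \leftrightarrow ((V \to \lnot V) \to Y)): β-rule — branch into (Y \land W), ((V \to \lnot V) \to Y)  //  \lnot (Y \land W), \lnot ((V \to \lnot V) \to Y).
      branch 1.1 (add (Y \land W), ((V \to \lnot V) \to Y)):
        (Y \land W): α-rule — add Y, W.
        ((V \to \lnot V) \to Y): β-rule — branch into \lnot (V \to \lnot V)  //  Y.
          branch 1.1.1 (add \lnot (V \to \lnot V)):
            \lnot (V \to \lnot V): α-rule — add V, \lnot \lnot V.
            ○ open, literals {V=true, W=true, Y=true, Z=true}.
          branch 1.1.2 (add Y):
            ○ open, literals {W=true, Y=true, Z=true}.
      branch 1.2 (add \lnot (Y \land W), \lnot ((V \to \lnot V) \to Y)):
        \lnot ((V \to \lnot V) \to Y): α-rule — add (V \to \lnot V), \lnot Y.
        \lnot (Y \land W): β-rule — branch into \lnot Y  //  \lnot W.
          branch 1.2.1 (add \lnot Y):
            (V \to \lnot V): β-rule — branch into \lnot V  //  \lnot V.
              branch 1.2.1.1 (add \lnot V):
                ○ open, literals {V=false, Y=false, Z=true}.
              branch 1.2.1.2 (add \lnot V):
                ○ open, literals {V=false, Y=false, Z=true}.
          branch 1.2.2 (add \lnot W):
            (V \to \lnot V): β-rule — branch into \lnot V  //  \lnot V.
              branch 1.2.2.1 (add \lnot V):
                ○ open, literals {V=false, W=false, Y=false, Z=true}.
              branch 1.2.2.2 (add \lnot V):
                ○ open, literals {V=false, W=false, Y=false, Z=true}.
  branch 2 (add \lnot Z, \lnot (Z \land ((Y \land W) \leftrightarrow ((V \to \lnot V) \to Y)))):
    \lnot (Z \land ((Y \land W) \leftrightarrow ((V \to \lnot V) \to Y))): β-rule — branch into \lnot Z  //  \lnot ((Y \land W) \leftrightarrow ((V \to \lnot V) \to Y)).
      branch 2.1 (add \lnot Z):
        ○ open, literals {Z=false}.
      branch 2.2 (add \lnot ((Y \land W) \leftrightarrow ((V \to \lnot V) \to Y))):
        \lnot ((Y \land W) \leftrightarrow ((V \to \lnot V) \to Y)): β-rule — branch into (Y \land W), \lnot ((V \to \lnot V) \to Y)  //  \lnot (Y \land W), ((V \to \lnot V) \to Y).
          branch 2.2.1 (add (Y \land W), \lnot ((V \to \lnot V) \to Y)):
            (Y \land W): α-rule — add Y, W.
            \lnot ((V \to \lnot V) \to Y): α-rule — add (V \to \lnot V), \lnot Y.
            × closes — contains both Y and \lnot Y.
          branch 2.2.2 (add \lnot (Y \land W), ((V \to \lnot V) \to Y)):
            \lnot (Y \land W): β-rule — branch into \lnot Y  //  \lnot W.
              branch 2.2.2.1 (add \lnot Y):
                ((V \to \lnot V) \to Y): β-rule — branch into \lnot (V \to \lnot V)  //  Y.
                  branch 2.2.2.1.1 (add \lnot (V \to \lnot V)):
                    \lnot (V \to \lnot V): α-rule — add V, \lnot \lnot V.
                    ○ open, literals {V=true, Y=false, Z=false}.
                  branch 2.2.2.1.2 (add Y):
                    × closes — contains both Y and \lnot Y.
              branch 2.2.2.2 (add \lnot W):
                ((V \to \lnot V) \to Y): β-rule — branch into \lnot (V \to \lnot V)  //  Y.
                  branch 2.2.2.2.1 (add \lnot (V \to \lnot V)):
                    \lnot (V \to \lnot V): α-rule — add V, \lnot \lnot V.
                    ○ open, literals {V=true, W=false, Z=false}.
                  branch 2.2.2.2.2 (add Y):
                    ○ open, literals {W=false, Y=true, Z=false}.
2 branches closed, 10 open.
Each open branch fixes some atoms; the unmentioned ones are free. Counting distinct full assignments: branch {V=true, W=true, Y=true, Z=true} (X) contributes 2 new; branch {W=true, Y=true, Z=true} (X, V) contributes 2 new; branch {V=false, Y=false, Z=true} (X, W) contributes 4 new; branch {V=false, Y=false, Z=true} (X, W) contributes 0 new; branch {V=false, W=false, Y=false, Z=true} (X) contributes 0 new; branch {V=false, W=false, Y=false, Z=true} (X) contributes 0 new; branch {Z=false} (X, Y, W, V) contributes 16 new; branch {V=true, Y=false, Z=false} (X, W) contributes 0 new; branch {V=true, W=false, Z=false} (X, Y) contributes 0 new; branch {W=false, Y=true, Z=false} (X, V) contributes 0 new. Total: 24.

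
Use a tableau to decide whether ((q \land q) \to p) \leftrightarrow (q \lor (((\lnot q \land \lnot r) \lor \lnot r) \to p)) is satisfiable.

Initial set: {(((q \land q) \to p) \leftrightarrow (q \lor (((\lnot q \land \lnot r) \lor \lnot r) \to p)))}.
(((q \land q) \to p) \leftrightarrow (q \lor (((\lnot q \land \lnot r) \lor \lnot r) \to p))): β-rule — branch into ((q \land q) \to p), (q \lor (((\lnot q \land \lnot r) \lor \lnot r) \to p))  //  \lnot ((q \land q) \to p), \lnot (q \lor (((\lnot q \land \lnot r) \lor \lnot r) \to p)).
  branch 1 (add ((q \land q) \to p), (q \lor (((\lnot q \land \lnot r) \lor \lnot r) \to p))):
    ((q \land q) \to p): β-rule — branch into \lnot (q \land q)  //  p.
      branch 1.1 (add \lnot (q \land q)):
        (q \lor (((\lnot q \land \lnot r) \lor \lnot r) \to p)): β-rule — branch into q  //  (((\lnot q \land \lnot r) \lor \lnot r) \to p).
          branch 1.1.1 (add q):
            \lnot (q \land q): β-rule — branch into \lnot q  //  \lnot q.
              branch 1.1.1.1 (add \lnot q):
                × closes — contains both q and \lnot q.
              branch 1.1.1.2 (add \lnot q):
                × closes — contains both q and \lnot q.
          branch 1.1.2 (add (((\lnot q \land \lnot r) \lor \lnot r) \to p)):
            \lnot (q \land q): β-rule — branch into \lnot q  //  \lnot q.
              branch 1.1.2.1 (add \lnot q):
                (((\lnot q \land \lnot r) \lor \lnot r) \to p): β-rule — branch into \lnot ((\lnot q \land \lnot r) \lor \lnot r)  //  p.
                  branch 1.1.2.1.1 (add \lnot ((\lnot q \land \lnot r) \lor \lnot r)):
                    \lnot ((\lnot q \land \lnot r) \lor \lnot r): α-rule — add \lnot (\lnot q \land \lnot r), \lnot \lnot r.
                    \lnot (\lnot q \land \lnot r): β-rule — branch into \lnot \lnot q  //  \lnot \lnot r.
                      branch 1.1.2.1.1.1 (add \lnot \lnot q):
                        × closes — contains both q and \lnot q.
                      branch 1.1.2.1.1.2 (add \lnot \lnot r):
                        ○ open, literals {q=0, r=1}.
                  branch 1.1.2.1.2 (add p):
                    ○ open, literals {p=1, q=0}.
              branch 1.1.2.2 (add \lnot q):
                (((\lnot q \land \lnot r) \lor \lnot r) \to p): β-rule — branch into \lnot ((\lnot q \land \lnot r) \lor \lnot r)  //  p.
                  branch 1.1.2.2.1 (add \lnot ((\lnot q \land \lnot r) \lor \lnot r)):
                    \lnot ((\lnot q \land \lnot r) \lor \lnot r): α-rule — add \lnot (\lnot q \land \lnot r), \lnot \lnot r.
                    \lnot (\lnot q \land \lnot r): β-rule — branch into \lnot \lnot q  //  \lnot \lnot r.
                      branch 1.1.2.2.1.1 (add \lnot \lnot q):
                        × closes — contains both q and \lnot q.
                      branch 1.1.2.2.1.2 (add \lnot \lnot r):
                        ○ open, literals {q=0, r=1}.
                  branch 1.1.2.2.2 (add p):
                    ○ open, literals {p=1, q=0}.
      branch 1.2 (add p):
        (q \lor (((\lnot q \land \lnot r) \lor \lnot r) \to p)): β-rule — branch into q  //  (((\lnot q \land \lnot r) \lor \lnot r) \to p).
          branch 1.2.1 (add q):
            ○ open, literals {p=1, q=1}.
          branch 1.2.2 (add (((\lnot q \land \lnot r) \lor \lnot r) \to p)):
            (((\lnot q \land \lnot r) \lor \lnot r) \to p): β-rule — branch into \lnot ((\lnot q \land \lnot r) \lor \lnot r)  //  p.
              branch 1.2.2.1 (add \lnot ((\lnot q \land \lnot r) \lor \lnot r)):
                \lnot ((\lnot q \land \lnot r) \lor \lnot r): α-rule — add \lnot (\lnot q \land \lnot r), \lnot \lnot r.
                \lnot (\lnot q \land \lnot r): β-rule — branch into \lnot \lnot q  //  \lnot \lnot r.
                  branch 1.2.2.1.1 (add \lnot \lnot q):
                    ○ open, literals {p=1, q=1, r=1}.
                  branch 1.2.2.1.2 (add \lnot \lnot r):
                    ○ open, literals {p=1, r=1}.
              branch 1.2.2.2 (add p):
                ○ open, literals {p=1}.
  branch 2 (add \lnot ((q \land q) \to p), \lnot (q \lor (((\lnot q \land \lnot r) \lor \lnot r) \to p))):
    \lnot ((q \land q) \to p): α-rule — add (q \land q), \lnot p.
    \lnot (q \lor (((\lnot q \land \lnot r) \lor \lnot r) \to p)): α-rule — add \lnot q, \lnot (((\lnot q \land \lnot r) \lor \lnot r) \to p).
    (q \land q): α-rule — add q, q.
    × closes — contains both q and \lnot q.
5 branches closed, 8 open.
An open branch gives a satisfying assignment: q=0, r=1.

Satisfiable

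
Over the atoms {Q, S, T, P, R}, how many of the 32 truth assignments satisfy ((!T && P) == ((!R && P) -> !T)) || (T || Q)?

28

Initial set: {(((!T && P) == ((!R && P) -> !T)) || (T || Q))}.
(((!T && P) == ((!R && P) -> !T)) || (T || Q)): β-rule — branch into ((!T && P) == ((!R && P) -> !T))  //  (T || Q).
  branch 1 (add ((!T && P) == ((!R && P) -> !T))):
    ((!T && P) == ((!R && P) -> !T)): β-rule — branch into (!T && P), ((!R && P) -> !T)  //  !(!T && P), !((!R && P) -> !T).
      branch 1.1 (add (!T && P), ((!R && P) -> !T)):
        (!T && P): α-rule — add !T, P.
        ((!R && P) -> !T): β-rule — branch into !(!R && P)  //  !T.
          branch 1.1.1 (add !(!R && P)):
            !(!R && P): β-rule — branch into !!R  //  !P.
              branch 1.1.1.1 (add !!R):
                ○ open, literals {P=true, R=true, T=false}.
              branch 1.1.1.2 (add !P):
                × closes — contains both P and !P.
          branch 1.1.2 (add !T):
            ○ open, literals {P=true, T=false}.
      branch 1.2 (add !(!T && P), !((!R && P) -> !T)):
        !((!R && P) -> !T): α-rule — add (!R && P), !!T.
        (!R && P): α-rule — add !R, P.
        !(!T && P): β-rule — branch into !!T  //  !P.
          branch 1.2.1 (add !!T):
            ○ open, literals {P=true, R=false, T=true}.
          branch 1.2.2 (add !P):
            × closes — contains both P and !P.
  branch 2 (add (T || Q)):
    (T || Q): β-rule — branch into T  //  Q.
      branch 2.1 (add T):
        ○ open, literals {T=true}.
      branch 2.2 (add Q):
        ○ open, literals {Q=true}.
2 branches closed, 5 open.
Each open branch fixes some atoms; the unmentioned ones are free. Counting distinct full assignments: branch {P=true, R=true, T=false} (Q, S) contributes 4 new; branch {P=true, T=false} (Q, S, R) contributes 4 new; branch {P=true, R=false, T=true} (Q, S) contributes 4 new; branch {T=true} (Q, S, P, R) contributes 12 new; branch {Q=true} (S, T, P, R) contributes 4 new. Total: 28.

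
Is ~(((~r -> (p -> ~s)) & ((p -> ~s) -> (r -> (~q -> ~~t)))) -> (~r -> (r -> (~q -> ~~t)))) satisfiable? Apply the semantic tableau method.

Unsatisfiable

Initial set: {~(((~r -> (p -> ~s)) & ((p -> ~s) -> (r -> (~q -> ~~t)))) -> (~r -> (r -> (~q -> ~~t))))}.
~(((~r -> (p -> ~s)) & ((p -> ~s) -> (r -> (~q -> ~~t)))) -> (~r -> (r -> (~q -> ~~t)))): α-rule — add ((~r -> (p -> ~s)) & ((p -> ~s) -> (r -> (~q -> ~~t)))), ~(~r -> (r -> (~q -> ~~t))).
((~r -> (p -> ~s)) & ((p -> ~s) -> (r -> (~q -> ~~t)))): α-rule — add (~r -> (p -> ~s)), ((p -> ~s) -> (r -> (~q -> ~~t))).
~(~r -> (r -> (~q -> ~~t))): α-rule — add ~r, ~(r -> (~q -> ~~t)).
~(r -> (~q -> ~~t)): α-rule — add r, ~(~q -> ~~t).
× closes — contains both r and ~r.
All 1 branch closes.
Every branch closed; the formula is unsatisfiable.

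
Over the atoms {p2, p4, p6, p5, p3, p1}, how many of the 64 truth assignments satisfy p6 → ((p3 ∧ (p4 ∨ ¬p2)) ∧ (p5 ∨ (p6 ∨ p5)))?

44

Initial set: {(p6 → ((p3 ∧ (p4 ∨ ¬p2)) ∧ (p5 ∨ (p6 ∨ p5))))}.
(p6 → ((p3 ∧ (p4 ∨ ¬p2)) ∧ (p5 ∨ (p6 ∨ p5)))): β-rule — branch into ¬p6  //  ((p3 ∧ (p4 ∨ ¬p2)) ∧ (p5 ∨ (p6 ∨ p5))).
  branch 1 (add ¬p6):
    ○ open, literals {p6=F}.
  branch 2 (add ((p3 ∧ (p4 ∨ ¬p2)) ∧ (p5 ∨ (p6 ∨ p5)))):
    ((p3 ∧ (p4 ∨ ¬p2)) ∧ (p5 ∨ (p6 ∨ p5))): α-rule — add (p3 ∧ (p4 ∨ ¬p2)), (p5 ∨ (p6 ∨ p5)).
    (p3 ∧ (p4 ∨ ¬p2)): α-rule — add p3, (p4 ∨ ¬p2).
    (p5 ∨ (p6 ∨ p5)): β-rule — branch into p5  //  (p6 ∨ p5).
      branch 2.1 (add p5):
        (p4 ∨ ¬p2): β-rule — branch into p4  //  ¬p2.
          branch 2.1.1 (add p4):
            ○ open, literals {p3=T, p4=T, p5=T}.
          branch 2.1.2 (add ¬p2):
            ○ open, literals {p2=F, p3=T, p5=T}.
      branch 2.2 (add (p6 ∨ p5)):
        (p4 ∨ ¬p2): β-rule — branch into p4  //  ¬p2.
          branch 2.2.1 (add p4):
            (p6 ∨ p5): β-rule — branch into p6  //  p5.
              branch 2.2.1.1 (add p6):
                ○ open, literals {p3=T, p4=T, p6=T}.
              branch 2.2.1.2 (add p5):
                ○ open, literals {p3=T, p4=T, p5=T}.
          branch 2.2.2 (add ¬p2):
            (p6 ∨ p5): β-rule — branch into p6  //  p5.
              branch 2.2.2.1 (add p6):
                ○ open, literals {p2=F, p3=T, p6=T}.
              branch 2.2.2.2 (add p5):
                ○ open, literals {p2=F, p3=T, p5=T}.
0 branches closed, 7 open.
Each open branch fixes some atoms; the unmentioned ones are free. Counting distinct full assignments: branch {p6=F} (p2, p4, p5, p3, p1) contributes 32 new; branch {p3=T, p4=T, p5=T} (p2, p6, p1) contributes 4 new; branch {p2=F, p3=T, p5=T} (p4, p6, p1) contributes 2 new; branch {p3=T, p4=T, p6=T} (p2, p5, p1) contributes 4 new; branch {p3=T, p4=T, p5=T} (p2, p6, p1) contributes 0 new; branch {p2=F, p3=T, p6=T} (p4, p5, p1) contributes 2 new; branch {p2=F, p3=T, p5=T} (p4, p6, p1) contributes 0 new. Total: 44.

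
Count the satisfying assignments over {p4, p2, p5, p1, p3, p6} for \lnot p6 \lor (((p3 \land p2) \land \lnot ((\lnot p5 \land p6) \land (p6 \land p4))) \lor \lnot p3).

54

Initial set: {(\lnot p6 \lor (((p3 \land p2) \land \lnot ((\lnot p5 \land p6) \land (p6 \land p4))) \lor \lnot p3))}.
(\lnot p6 \lor (((p3 \land p2) \land \lnot ((\lnot p5 \land p6) \land (p6 \land p4))) \lor \lnot p3)): β-rule — branch into \lnot p6  //  (((p3 \land p2) \land \lnot ((\lnot p5 \land p6) \land (p6 \land p4))) \lor \lnot p3).
  branch 1 (add \lnot p6):
    ○ open, literals {p6=F}.
  branch 2 (add (((p3 \land p2) \land \lnot ((\lnot p5 \land p6) \land (p6 \land p4))) \lor \lnot p3)):
    (((p3 \land p2) \land \lnot ((\lnot p5 \land p6) \land (p6 \land p4))) \lor \lnot p3): β-rule — branch into ((p3 \land p2) \land \lnot ((\lnot p5 \land p6) \land (p6 \land p4)))  //  \lnot p3.
      branch 2.1 (add ((p3 \land p2) \land \lnot ((\lnot p5 \land p6) \land (p6 \land p4)))):
        ((p3 \land p2) \land \lnot ((\lnot p5 \land p6) \land (p6 \land p4))): α-rule — add (p3 \land p2), \lnot ((\lnot p5 \land p6) \land (p6 \land p4)).
        (p3 \land p2): α-rule — add p3, p2.
        \lnot ((\lnot p5 \land p6) \land (p6 \land p4)): β-rule — branch into \lnot (\lnot p5 \land p6)  //  \lnot (p6 \land p4).
          branch 2.1.1 (add \lnot (\lnot p5 \land p6)):
            \lnot (\lnot p5 \land p6): β-rule — branch into \lnot \lnot p5  //  \lnot p6.
              branch 2.1.1.1 (add \lnot \lnot p5):
                ○ open, literals {p2=T, p3=T, p5=T}.
              branch 2.1.1.2 (add \lnot p6):
                ○ open, literals {p2=T, p3=T, p6=F}.
          branch 2.1.2 (add \lnot (p6 \land p4)):
            \lnot (p6 \land p4): β-rule — branch into \lnot p6  //  \lnot p4.
              branch 2.1.2.1 (add \lnot p6):
                ○ open, literals {p2=T, p3=T, p6=F}.
              branch 2.1.2.2 (add \lnot p4):
                ○ open, literals {p2=T, p3=T, p4=F}.
      branch 2.2 (add \lnot p3):
        ○ open, literals {p3=F}.
0 branches closed, 6 open.
Each open branch fixes some atoms; the unmentioned ones are free. Counting distinct full assignments: branch {p6=F} (p4, p2, p5, p1, p3) contributes 32 new; branch {p2=T, p3=T, p5=T} (p4, p1, p6) contributes 4 new; branch {p2=T, p3=T, p6=F} (p4, p5, p1) contributes 0 new; branch {p2=T, p3=T, p6=F} (p4, p5, p1) contributes 0 new; branch {p2=T, p3=T, p4=F} (p5, p1, p6) contributes 2 new; branch {p3=F} (p4, p2, p5, p1, p6) contributes 16 new. Total: 54.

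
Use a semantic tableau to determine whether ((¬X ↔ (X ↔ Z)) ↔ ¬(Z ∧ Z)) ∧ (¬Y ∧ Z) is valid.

Not valid

Assume the negation and expand:
Initial set: {¬(((¬X ↔ (X ↔ Z)) ↔ ¬(Z ∧ Z)) ∧ (¬Y ∧ Z))}.
¬(((¬X ↔ (X ↔ Z)) ↔ ¬(Z ∧ Z)) ∧ (¬Y ∧ Z)): β-rule — branch into ¬((¬X ↔ (X ↔ Z)) ↔ ¬(Z ∧ Z))  //  ¬(¬Y ∧ Z).
  branch 1 (add ¬((¬X ↔ (X ↔ Z)) ↔ ¬(Z ∧ Z))):
    ¬((¬X ↔ (X ↔ Z)) ↔ ¬(Z ∧ Z)): β-rule — branch into (¬X ↔ (X ↔ Z)), ¬¬(Z ∧ Z)  //  ¬(¬X ↔ (X ↔ Z)), ¬(Z ∧ Z).
      branch 1.1 (add (¬X ↔ (X ↔ Z)), ¬¬(Z ∧ Z)):
        ¬¬(Z ∧ Z): α-rule — add Z, Z.
        (¬X ↔ (X ↔ Z)): β-rule — branch into ¬X, (X ↔ Z)  //  ¬¬X, ¬(X ↔ Z).
          branch 1.1.1 (add ¬X, (X ↔ Z)):
            (X ↔ Z): β-rule — branch into X, Z  //  ¬X, ¬Z.
              branch 1.1.1.1 (add X, Z):
                × closes — contains both X and ¬X.
              branch 1.1.1.2 (add ¬X, ¬Z):
                × closes — contains both Z and ¬Z.
          branch 1.1.2 (add ¬¬X, ¬(X ↔ Z)):
            ¬(X ↔ Z): β-rule — branch into X, ¬Z  //  ¬X, Z.
              branch 1.1.2.1 (add X, ¬Z):
                × closes — contains both Z and ¬Z.
              branch 1.1.2.2 (add ¬X, Z):
                × closes — contains both X and ¬X.
      branch 1.2 (add ¬(¬X ↔ (X ↔ Z)), ¬(Z ∧ Z)):
        ¬(¬X ↔ (X ↔ Z)): β-rule — branch into ¬X, ¬(X ↔ Z)  //  ¬¬X, (X ↔ Z).
          branch 1.2.1 (add ¬X, ¬(X ↔ Z)):
            ¬(Z ∧ Z): β-rule — branch into ¬Z  //  ¬Z.
              branch 1.2.1.1 (add ¬Z):
                ¬(X ↔ Z): β-rule — branch into X, ¬Z  //  ¬X, Z.
                  branch 1.2.1.1.1 (add X, ¬Z):
                    × closes — contains both X and ¬X.
                  branch 1.2.1.1.2 (add ¬X, Z):
                    × closes — contains both Z and ¬Z.
              branch 1.2.1.2 (add ¬Z):
                ¬(X ↔ Z): β-rule — branch into X, ¬Z  //  ¬X, Z.
                  branch 1.2.1.2.1 (add X, ¬Z):
                    × closes — contains both X and ¬X.
                  branch 1.2.1.2.2 (add ¬X, Z):
                    × closes — contains both Z and ¬Z.
          branch 1.2.2 (add ¬¬X, (X ↔ Z)):
            ¬(Z ∧ Z): β-rule — branch into ¬Z  //  ¬Z.
              branch 1.2.2.1 (add ¬Z):
                (X ↔ Z): β-rule — branch into X, Z  //  ¬X, ¬Z.
                  branch 1.2.2.1.1 (add X, Z):
                    × closes — contains both Z and ¬Z.
                  branch 1.2.2.1.2 (add ¬X, ¬Z):
                    × closes — contains both X and ¬X.
              branch 1.2.2.2 (add ¬Z):
                (X ↔ Z): β-rule — branch into X, Z  //  ¬X, ¬Z.
                  branch 1.2.2.2.1 (add X, Z):
                    × closes — contains both Z and ¬Z.
                  branch 1.2.2.2.2 (add ¬X, ¬Z):
                    × closes — contains both X and ¬X.
  branch 2 (add ¬(¬Y ∧ Z)):
    ¬(¬Y ∧ Z): β-rule — branch into ¬¬Y  //  ¬Z.
      branch 2.1 (add ¬¬Y):
        ○ open, literals {Y=1}.
      branch 2.2 (add ¬Z):
        ○ open, literals {Z=0}.
12 branches closed, 2 open.
An open branch gives a countermodel: Y=1 (unmentioned atoms arbitrary); under it the original formula is false.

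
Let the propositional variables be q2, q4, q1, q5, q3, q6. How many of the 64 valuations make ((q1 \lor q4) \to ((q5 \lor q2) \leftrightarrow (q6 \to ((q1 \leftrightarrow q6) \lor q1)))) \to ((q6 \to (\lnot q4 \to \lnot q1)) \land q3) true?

Initial set: {(((q1 \lor q4) \to ((q5 \lor q2) \leftrightarrow (q6 \to ((q1 \leftrightarrow q6) \lor q1)))) \to ((q6 \to (\lnot q4 \to \lnot q1)) \land q3))}.
(((q1 \lor q4) \to ((q5 \lor q2) \leftrightarrow (q6 \to ((q1 \leftrightarrow q6) \lor q1)))) \to ((q6 \to (\lnot q4 \to \lnot q1)) \land q3)): β-rule — branch into \lnot ((q1 \lor q4) \to ((q5 \lor q2) \leftrightarrow (q6 \to ((q1 \leftrightarrow q6) \lor q1))))  //  ((q6 \to (\lnot q4 \to \lnot q1)) \land q3).
  branch 1 (add \lnot ((q1 \lor q4) \to ((q5 \lor q2) \leftrightarrow (q6 \to ((q1 \leftrightarrow q6) \lor q1))))):
    \lnot ((q1 \lor q4) \to ((q5 \lor q2) \leftrightarrow (q6 \to ((q1 \leftrightarrow q6) \lor q1)))): α-rule — add (q1 \lor q4), \lnot ((q5 \lor q2) \leftrightarrow (q6 \to ((q1 \leftrightarrow q6) \lor q1))).
    (q1 \lor q4): β-rule — branch into q1  //  q4.
      branch 1.1 (add q1):
        \lnot ((q5 \lor q2) \leftrightarrow (q6 \to ((q1 \leftrightarrow q6) \lor q1))): β-rule — branch into (q5 \lor q2), \lnot (q6 \to ((q1 \leftrightarrow q6) \lor q1))  //  \lnot (q5 \lor q2), (q6 \to ((q1 \leftrightarrow q6) \lor q1)).
          branch 1.1.1 (add (q5 \lor q2), \lnot (q6 \to ((q1 \leftrightarrow q6) \lor q1))):
            \lnot (q6 \to ((q1 \leftrightarrow q6) \lor q1)): α-rule — add q6, \lnot ((q1 \leftrightarrow q6) \lor q1).
            \lnot ((q1 \leftrightarrow q6) \lor q1): α-rule — add \lnot (q1 \leftrightarrow q6), \lnot q1.
            × closes — contains both q1 and \lnot q1.
          branch 1.1.2 (add \lnot (q5 \lor q2), (q6 \to ((q1 \leftrightarrow q6) \lor q1))):
            \lnot (q5 \lor q2): α-rule — add \lnot q5, \lnot q2.
            (q6 \to ((q1 \leftrightarrow q6) \lor q1)): β-rule — branch into \lnot q6  //  ((q1 \leftrightarrow q6) \lor q1).
              branch 1.1.2.1 (add \lnot q6):
                ○ open, literals {q1=T, q2=F, q5=F, q6=F}.
              branch 1.1.2.2 (add ((q1 \leftrightarrow q6) \lor q1)):
                ((q1 \leftrightarrow q6) \lor q1): β-rule — branch into (q1 \leftrightarrow q6)  //  q1.
                  branch 1.1.2.2.1 (add (q1 \leftrightarrow q6)):
                    (q1 \leftrightarrow q6): β-rule — branch into q1, q6  //  \lnot q1, \lnot q6.
                      branch 1.1.2.2.1.1 (add q1, q6):
                        ○ open, literals {q1=T, q2=F, q5=F, q6=T}.
                      branch 1.1.2.2.1.2 (add \lnot q1, \lnot q6):
                        × closes — contains both q1 and \lnot q1.
                  branch 1.1.2.2.2 (add q1):
                    ○ open, literals {q1=T, q2=F, q5=F}.
      branch 1.2 (add q4):
        \lnot ((q5 \lor q2) \leftrightarrow (q6 \to ((q1 \leftrightarrow q6) \lor q1))): β-rule — branch into (q5 \lor q2), \lnot (q6 \to ((q1 \leftrightarrow q6) \lor q1))  //  \lnot (q5 \lor q2), (q6 \to ((q1 \leftrightarrow q6) \lor q1)).
          branch 1.2.1 (add (q5 \lor q2), \lnot (q6 \to ((q1 \leftrightarrow q6) \lor q1))):
            \lnot (q6 \to ((q1 \leftrightarrow q6) \lor q1)): α-rule — add q6, \lnot ((q1 \leftrightarrow q6) \lor q1).
            \lnot ((q1 \leftrightarrow q6) \lor q1): α-rule — add \lnot (q1 \leftrightarrow q6), \lnot q1.
            (q5 \lor q2): β-rule — branch into q5  //  q2.
              branch 1.2.1.1 (add q5):
                \lnot (q1 \leftrightarrow q6): β-rule — branch into q1, \lnot q6  //  \lnot q1, q6.
                  branch 1.2.1.1.1 (add q1, \lnot q6):
                    × closes — contains both q1 and \lnot q1.
                  branch 1.2.1.1.2 (add \lnot q1, q6):
                    ○ open, literals {q1=F, q4=T, q5=T, q6=T}.
              branch 1.2.1.2 (add q2):
                \lnot (q1 \leftrightarrow q6): β-rule — branch into q1, \lnot q6  //  \lnot q1, q6.
                  branch 1.2.1.2.1 (add q1, \lnot q6):
                    × closes — contains both q1 and \lnot q1.
                  branch 1.2.1.2.2 (add \lnot q1, q6):
                    ○ open, literals {q1=F, q2=T, q4=T, q6=T}.
          branch 1.2.2 (add \lnot (q5 \lor q2), (q6 \to ((q1 \leftrightarrow q6) \lor q1))):
            \lnot (q5 \lor q2): α-rule — add \lnot q5, \lnot q2.
            (q6 \to ((q1 \leftrightarrow q6) \lor q1)): β-rule — branch into \lnot q6  //  ((q1 \leftrightarrow q6) \lor q1).
              branch 1.2.2.1 (add \lnot q6):
                ○ open, literals {q2=F, q4=T, q5=F, q6=F}.
              branch 1.2.2.2 (add ((q1 \leftrightarrow q6) \lor q1)):
                ((q1 \leftrightarrow q6) \lor q1): β-rule — branch into (q1 \leftrightarrow q6)  //  q1.
                  branch 1.2.2.2.1 (add (q1 \leftrightarrow q6)):
                    (q1 \leftrightarrow q6): β-rule — branch into q1, q6  //  \lnot q1, \lnot q6.
                      branch 1.2.2.2.1.1 (add q1, q6):
                        ○ open, literals {q1=T, q2=F, q4=T, q5=F, q6=T}.
                      branch 1.2.2.2.1.2 (add \lnot q1, \lnot q6):
                        ○ open, literals {q1=F, q2=F, q4=T, q5=F, q6=F}.
                  branch 1.2.2.2.2 (add q1):
                    ○ open, literals {q1=T, q2=F, q4=T, q5=F}.
  branch 2 (add ((q6 \to (\lnot q4 \to \lnot q1)) \land q3)):
    ((q6 \to (\lnot q4 \to \lnot q1)) \land q3): α-rule — add (q6 \to (\lnot q4 \to \lnot q1)), q3.
    (q6 \to (\lnot q4 \to \lnot q1)): β-rule — branch into \lnot q6  //  (\lnot q4 \to \lnot q1).
      branch 2.1 (add \lnot q6):
        ○ open, literals {q3=T, q6=F}.
      branch 2.2 (add (\lnot q4 \to \lnot q1)):
        (\lnot q4 \to \lnot q1): β-rule — branch into \lnot \lnot q4  //  \lnot q1.
          branch 2.2.1 (add \lnot \lnot q4):
            ○ open, literals {q3=T, q4=T}.
          branch 2.2.2 (add \lnot q1):
            ○ open, literals {q1=F, q3=T}.
4 branches closed, 12 open.
Each open branch fixes some atoms; the unmentioned ones are free. Counting distinct full assignments: branch {q1=T, q2=F, q5=F, q6=F} (q4, q3) contributes 4 new; branch {q1=T, q2=F, q5=F, q6=T} (q4, q3) contributes 4 new; branch {q1=T, q2=F, q5=F} (q4, q3, q6) contributes 0 new; branch {q1=F, q4=T, q5=T, q6=T} (q2, q3) contributes 4 new; branch {q1=F, q2=T, q4=T, q6=T} (q5, q3) contributes 2 new; branch {q2=F, q4=T, q5=F, q6=F} (q1, q3) contributes 2 new; branch {q1=T, q2=F, q4=T, q5=F, q6=T} (q3) contributes 0 new; branch {q1=F, q2=F, q4=T, q5=F, q6=F} (q3) contributes 0 new; branch {q1=T, q2=F, q4=T, q5=F} (q3, q6) contributes 0 new; branch {q3=T, q6=F} (q2, q4, q1, q5) contributes 13 new; branch {q3=T, q4=T} (q2, q1, q5, q6) contributes 4 new; branch {q1=F, q3=T} (q2, q4, q5, q6) contributes 4 new. Total: 37.

37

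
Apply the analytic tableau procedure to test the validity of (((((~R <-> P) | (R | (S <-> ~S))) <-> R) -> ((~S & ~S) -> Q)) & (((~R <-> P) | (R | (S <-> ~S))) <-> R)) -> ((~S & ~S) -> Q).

Valid

Assume the negation and expand:
Initial set: {~((((((~R <-> P) | (R | (S <-> ~S))) <-> R) -> ((~S & ~S) -> Q)) & (((~R <-> P) | (R | (S <-> ~S))) <-> R)) -> ((~S & ~S) -> Q))}.
~((((((~R <-> P) | (R | (S <-> ~S))) <-> R) -> ((~S & ~S) -> Q)) & (((~R <-> P) | (R | (S <-> ~S))) <-> R)) -> ((~S & ~S) -> Q)): α-rule — add (((((~R <-> P) | (R | (S <-> ~S))) <-> R) -> ((~S & ~S) -> Q)) & (((~R <-> P) | (R | (S <-> ~S))) <-> R)), ~((~S & ~S) -> Q).
(((((~R <-> P) | (R | (S <-> ~S))) <-> R) -> ((~S & ~S) -> Q)) & (((~R <-> P) | (R | (S <-> ~S))) <-> R)): α-rule — add ((((~R <-> P) | (R | (S <-> ~S))) <-> R) -> ((~S & ~S) -> Q)), (((~R <-> P) | (R | (S <-> ~S))) <-> R).
~((~S & ~S) -> Q): α-rule — add (~S & ~S), ~Q.
(~S & ~S): α-rule — add ~S, ~S.
((((~R <-> P) | (R | (S <-> ~S))) <-> R) -> ((~S & ~S) -> Q)): β-rule — branch into ~(((~R <-> P) | (R | (S <-> ~S))) <-> R)  //  ((~S & ~S) -> Q).
  branch 1 (add ~(((~R <-> P) | (R | (S <-> ~S))) <-> R)):
    (((~R <-> P) | (R | (S <-> ~S))) <-> R): β-rule — branch into ((~R <-> P) | (R | (S <-> ~S))), R  //  ~((~R <-> P) | (R | (S <-> ~S))), ~R.
      branch 1.1 (add ((~R <-> P) | (R | (S <-> ~S))), R):
        ~(((~R <-> P) | (R | (S <-> ~S))) <-> R): β-rule — branch into ((~R <-> P) | (R | (S <-> ~S))), ~R  //  ~((~R <-> P) | (R | (S <-> ~S))), R.
          branch 1.1.1 (add ((~R <-> P) | (R | (S <-> ~S))), ~R):
            × closes — contains both R and ~R.
          branch 1.1.2 (add ~((~R <-> P) | (R | (S <-> ~S))), R):
            ~((~R <-> P) | (R | (S <-> ~S))): α-rule — add ~(~R <-> P), ~(R | (S <-> ~S)).
            ~(R | (S <-> ~S)): α-rule — add ~R, ~(S <-> ~S).
            × closes — contains both R and ~R.
      branch 1.2 (add ~((~R <-> P) | (R | (S <-> ~S))), ~R):
        ~((~R <-> P) | (R | (S <-> ~S))): α-rule — add ~(~R <-> P), ~(R | (S <-> ~S)).
        ~(R | (S <-> ~S)): α-rule — add ~R, ~(S <-> ~S).
        ~(((~R <-> P) | (R | (S <-> ~S))) <-> R): β-rule — branch into ((~R <-> P) | (R | (S <-> ~S))), ~R  //  ~((~R <-> P) | (R | (S <-> ~S))), R.
          branch 1.2.1 (add ((~R <-> P) | (R | (S <-> ~S))), ~R):
            ~(~R <-> P): β-rule — branch into ~R, ~P  //  ~~R, P.
              branch 1.2.1.1 (add ~R, ~P):
                ~(S <-> ~S): β-rule — branch into S, ~~S  //  ~S, ~S.
                  branch 1.2.1.1.1 (add S, ~~S):
                    × closes — contains both S and ~S.
                  branch 1.2.1.1.2 (add ~S, ~S):
                    ((~R <-> P) | (R | (S <-> ~S))): β-rule — branch into (~R <-> P)  //  (R | (S <-> ~S)).
                      branch 1.2.1.1.2.1 (add (~R <-> P)):
                        (~R <-> P): β-rule — branch into ~R, P  //  ~~R, ~P.
                          branch 1.2.1.1.2.1.1 (add ~R, P):
                            × closes — contains both P and ~P.
                          branch 1.2.1.1.2.1.2 (add ~~R, ~P):
                            × closes — contains both R and ~R.
                      branch 1.2.1.1.2.2 (add (R | (S <-> ~S))):
                        (R | (S <-> ~S)): β-rule — branch into R  //  (S <-> ~S).
                          branch 1.2.1.1.2.2.1 (add R):
                            × closes — contains both R and ~R.
                          branch 1.2.1.1.2.2.2 (add (S <-> ~S)):
                            (S <-> ~S): β-rule — branch into S, ~S  //  ~S, ~~S.
                              branch 1.2.1.1.2.2.2.1 (add S, ~S):
                                × closes — contains both S and ~S.
                              branch 1.2.1.1.2.2.2.2 (add ~S, ~~S):
                                × closes — contains both S and ~S.
              branch 1.2.1.2 (add ~~R, P):
                × closes — contains both R and ~R.
          branch 1.2.2 (add ~((~R <-> P) | (R | (S <-> ~S))), R):
            × closes — contains both R and ~R.
  branch 2 (add ((~S & ~S) -> Q)):
    (((~R <-> P) | (R | (S <-> ~S))) <-> R): β-rule — branch into ((~R <-> P) | (R | (S <-> ~S))), R  //  ~((~R <-> P) | (R | (S <-> ~S))), ~R.
      branch 2.1 (add ((~R <-> P) | (R | (S <-> ~S))), R):
        ((~S & ~S) -> Q): β-rule — branch into ~(~S & ~S)  //  Q.
          branch 2.1.1 (add ~(~S & ~S)):
            ((~R <-> P) | (R | (S <-> ~S))): β-rule — branch into (~R <-> P)  //  (R | (S <-> ~S)).
              branch 2.1.1.1 (add (~R <-> P)):
                ~(~S & ~S): β-rule — branch into ~~S  //  ~~S.
                  branch 2.1.1.1.1 (add ~~S):
                    × closes — contains both S and ~S.
                  branch 2.1.1.1.2 (add ~~S):
                    × closes — contains both S and ~S.
              branch 2.1.1.2 (add (R | (S <-> ~S))):
                ~(~S & ~S): β-rule — branch into ~~S  //  ~~S.
                  branch 2.1.1.2.1 (add ~~S):
                    × closes — contains both S and ~S.
                  branch 2.1.1.2.2 (add ~~S):
                    × closes — contains both S and ~S.
          branch 2.1.2 (add Q):
            × closes — contains both Q and ~Q.
      branch 2.2 (add ~((~R <-> P) | (R | (S <-> ~S))), ~R):
        ~((~R <-> P) | (R | (S <-> ~S))): α-rule — add ~(~R <-> P), ~(R | (S <-> ~S)).
        ~(R | (S <-> ~S)): α-rule — add ~R, ~(S <-> ~S).
        ((~S & ~S) -> Q): β-rule — branch into ~(~S & ~S)  //  Q.
          branch 2.2.1 (add ~(~S & ~S)):
            ~(~R <-> P): β-rule — branch into ~R, ~P  //  ~~R, P.
              branch 2.2.1.1 (add ~R, ~P):
                ~(S <-> ~S): β-rule — branch into S, ~~S  //  ~S, ~S.
                  branch 2.2.1.1.1 (add S, ~~S):
                    × closes — contains both S and ~S.
                  branch 2.2.1.1.2 (add ~S, ~S):
                    ~(~S & ~S): β-rule — branch into ~~S  //  ~~S.
                      branch 2.2.1.1.2.1 (add ~~S):
                        × closes — contains both S and ~S.
                      branch 2.2.1.1.2.2 (add ~~S):
                        × closes — contains both S and ~S.
              branch 2.2.1.2 (add ~~R, P):
                × closes — contains both R and ~R.
          branch 2.2.2 (add Q):
            × closes — contains both Q and ~Q.
All 20 branches close.
Every branch closed, so the negation is unsatisfiable and the formula is valid.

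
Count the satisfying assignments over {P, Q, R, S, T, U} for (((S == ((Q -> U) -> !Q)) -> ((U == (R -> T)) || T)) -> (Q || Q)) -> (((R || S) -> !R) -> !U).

Initial set: {T ((((S == ((Q -> U) -> !Q)) -> ((U == (R -> T)) || T)) -> (Q || Q)) -> (((R || S) -> !R) -> !U))}.
T ((((S == ((Q -> U) -> !Q)) -> ((U == (R -> T)) || T)) -> (Q || Q)) -> (((R || S) -> !R) -> !U)): β-rule — branch into F (((S == ((Q -> U) -> !Q)) -> ((U == (R -> T)) || T)) -> (Q || Q))  //  T (((R || S) -> !R) -> !U).
  branch 1 (add F (((S == ((Q -> U) -> !Q)) -> ((U == (R -> T)) || T)) -> (Q || Q))):
    F (((S == ((Q -> U) -> !Q)) -> ((U == (R -> T)) || T)) -> (Q || Q)): α-rule — add T ((S == ((Q -> U) -> !Q)) -> ((U == (R -> T)) || T)), F (Q || Q).
    F (Q || Q): α-rule — add F Q, F Q.
    T ((S == ((Q -> U) -> !Q)) -> ((U == (R -> T)) || T)): β-rule — branch into F (S == ((Q -> U) -> !Q))  //  T ((U == (R -> T)) || T).
      branch 1.1 (add F (S == ((Q -> U) -> !Q))):
        F (S == ((Q -> U) -> !Q)): β-rule — branch into T S, F ((Q -> U) -> !Q)  //  F S, T ((Q -> U) -> !Q).
          branch 1.1.1 (add T S, F ((Q -> U) -> !Q)):
            F ((Q -> U) -> !Q): α-rule — add T (Q -> U), F !Q.
            × closes — contains both Q and !Q.
          branch 1.1.2 (add F S, T ((Q -> U) -> !Q)):
            T ((Q -> U) -> !Q): β-rule — branch into F (Q -> U)  //  T !Q.
              branch 1.1.2.1 (add F (Q -> U)):
                F (Q -> U): α-rule — add T Q, F U.
                × closes — contains both Q and !Q.
              branch 1.1.2.2 (add T !Q):
                ○ open, literals {Q=false, S=false}.
      branch 1.2 (add T ((U == (R -> T)) || T)):
        T ((U == (R -> T)) || T): β-rule — branch into T (U == (R -> T))  //  T T.
          branch 1.2.1 (add T (U == (R -> T))):
            T (U == (R -> T)): β-rule — branch into T U, T (R -> T)  //  F U, F (R -> T).
              branch 1.2.1.1 (add T U, T (R -> T)):
                T (R -> T): β-rule — branch into F R  //  T T.
                  branch 1.2.1.1.1 (add F R):
                    ○ open, literals {Q=false, R=false, U=true}.
                  branch 1.2.1.1.2 (add T T):
                    ○ open, literals {Q=false, T=true, U=true}.
              branch 1.2.1.2 (add F U, F (R -> T)):
                F (R -> T): α-rule — add T R, F T.
                ○ open, literals {Q=false, R=true, T=false, U=false}.
          branch 1.2.2 (add T T):
            ○ open, literals {Q=false, T=true}.
  branch 2 (add T (((R || S) -> !R) -> !U)):
    T (((R || S) -> !R) -> !U): β-rule — branch into F ((R || S) -> !R)  //  T !U.
      branch 2.1 (add F ((R || S) -> !R)):
        F ((R || S) -> !R): α-rule — add T (R || S), F !R.
        T (R || S): β-rule — branch into T R  //  T S.
          branch 2.1.1 (add T R):
            ○ open, literals {R=true}.
          branch 2.1.2 (add T S):
            ○ open, literals {R=true, S=true}.
      branch 2.2 (add T !U):
        ○ open, literals {U=false}.
2 branches closed, 8 open.
Each open branch fixes some atoms; the unmentioned ones are free. Counting distinct full assignments: branch {Q=false, S=false} (P, R, T, U) contributes 16 new; branch {Q=false, R=false, U=true} (P, S, T) contributes 4 new; branch {Q=false, T=true, U=true} (P, R, S) contributes 2 new; branch {Q=false, R=true, T=false, U=false} (P, S) contributes 2 new; branch {Q=false, T=true} (P, R, S, U) contributes 4 new; branch {R=true} (P, Q, S, T, U) contributes 18 new; branch {R=true, S=true} (P, Q, T, U) contributes 0 new; branch {U=false} (P, Q, R, S, T) contributes 10 new. Total: 56.

56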